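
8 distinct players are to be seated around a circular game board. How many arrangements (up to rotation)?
Circular: fix one position, arrange the rest. (8-1)! = 5040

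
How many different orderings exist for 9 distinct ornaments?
9! = 362880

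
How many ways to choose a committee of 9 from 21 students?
C(21,9) = 21!/(9!×12!) = 293930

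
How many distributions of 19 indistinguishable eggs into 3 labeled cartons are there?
C(19+3-1, 3-1) = C(21, 2) = 210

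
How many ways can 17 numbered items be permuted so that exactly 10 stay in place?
Choose the 10 fixed points C(17,10) = 19448, derange the rest: !7 = Σ_{j=0}^{7} (-1)^j·7!/j! = 5040 - 5040 + 2520 - 840 + 210 - 42 + 7 - 1 = 1854. Product = 19448 × 1854 = 36056592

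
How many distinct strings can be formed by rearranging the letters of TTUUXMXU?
8! / (2! × 3! × 1! × 2!) = 1680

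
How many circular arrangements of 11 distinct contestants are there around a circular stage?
Circular: fix one position, arrange the rest. (11-1)! = 3628800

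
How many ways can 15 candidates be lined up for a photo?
15! = 1307674368000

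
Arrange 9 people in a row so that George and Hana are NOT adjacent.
Total - adjacent = 9! - (9-1)!×2 = 362880 - 80640 = 282240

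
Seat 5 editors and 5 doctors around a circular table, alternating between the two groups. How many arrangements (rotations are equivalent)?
Fix one of the editors: (5-1)! ways for the remaining editors, × 5! ways for the doctors = 24 × 120 = 2880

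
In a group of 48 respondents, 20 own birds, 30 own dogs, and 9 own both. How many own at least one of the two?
|A∪B| = |A| + |B| - |A∩B| = 20 + 30 - 9 = 41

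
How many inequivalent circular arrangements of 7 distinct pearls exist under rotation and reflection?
(7-1)!/2 = 720/2 = 360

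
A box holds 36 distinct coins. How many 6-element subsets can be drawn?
C(36,6) = 36!/(6!×30!) = 1947792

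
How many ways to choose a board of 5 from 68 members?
C(68,5) = 68!/(5!×63!) = 10424128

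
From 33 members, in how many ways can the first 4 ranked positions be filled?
P(33,4) = 33!/(33-4)! = 982080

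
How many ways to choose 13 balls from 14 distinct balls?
C(14,13) = 14!/(13!×1!) = 14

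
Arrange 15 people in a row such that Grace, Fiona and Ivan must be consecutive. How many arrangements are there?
Treat the 3 as one block: (15-3+1)! × 3! = 6227020800 × 6 = 37362124800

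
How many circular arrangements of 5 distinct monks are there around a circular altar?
Circular: fix one position, arrange the rest. (5-1)! = 24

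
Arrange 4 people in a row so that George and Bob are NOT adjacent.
Total - adjacent = 4! - (4-1)!×2 = 24 - 12 = 12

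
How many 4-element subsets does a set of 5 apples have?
C(5,4) = 5!/(4!×1!) = 5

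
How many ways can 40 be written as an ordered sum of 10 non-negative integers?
C(40+10-1, 10-1) = C(49, 9) = 2054455634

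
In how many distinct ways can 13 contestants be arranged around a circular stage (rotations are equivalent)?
Circular: fix one position, arrange the rest. (13-1)! = 479001600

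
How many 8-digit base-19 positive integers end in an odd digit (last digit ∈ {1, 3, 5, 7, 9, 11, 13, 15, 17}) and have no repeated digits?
Last∈{1,3,5,7,9,11,13,15,17}. Last=0: 0. Last nonzero: 9×17×P(17,6) = 1363340160. Total = 1363340160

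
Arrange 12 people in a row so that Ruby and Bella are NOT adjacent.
Total - adjacent = 12! - (12-1)!×2 = 479001600 - 79833600 = 399168000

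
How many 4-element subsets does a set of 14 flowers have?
C(14,4) = 14!/(4!×10!) = 1001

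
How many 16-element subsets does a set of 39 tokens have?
C(39,16) = 39!/(16!×23!) = 37711260990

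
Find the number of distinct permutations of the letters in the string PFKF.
4! / (2! × 1! × 1!) = 12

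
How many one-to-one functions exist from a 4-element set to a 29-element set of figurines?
P(29,4) = 29!/(29-4)! = 570024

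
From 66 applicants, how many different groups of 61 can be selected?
C(66,61) = 66!/(61!×5!) = 8936928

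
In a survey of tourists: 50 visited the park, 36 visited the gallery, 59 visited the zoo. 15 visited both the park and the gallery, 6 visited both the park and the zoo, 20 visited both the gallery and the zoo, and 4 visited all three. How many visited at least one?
|A∪B∪C| = 50+36+59-15-6-20+4 = 108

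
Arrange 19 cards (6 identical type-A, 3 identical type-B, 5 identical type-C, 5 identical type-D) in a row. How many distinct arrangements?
19! / (6! × 3! × 5! × 5!) = 1955457504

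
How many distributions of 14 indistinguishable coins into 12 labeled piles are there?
C(14+12-1, 12-1) = C(25, 11) = 4457400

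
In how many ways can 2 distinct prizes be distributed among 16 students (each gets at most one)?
P(16,2) = 16!/(16-2)! = 240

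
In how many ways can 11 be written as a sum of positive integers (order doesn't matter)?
Pentagonal recurrence p(n) = p(n-1) + p(n-2) - p(n-5) - p(n-7) + p(n-12) + p(n-15) - ... gives p(0..10) = 1, 1, 2, 3, 5, 7, 11, 15, 22, 30, 42. p(11) = p(10) + p(9) - p(6) - p(4) = 42 + 30 - 11 - 5 = 56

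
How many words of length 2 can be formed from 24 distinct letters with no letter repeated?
P(24,2) = 24!/(24-2)! = 552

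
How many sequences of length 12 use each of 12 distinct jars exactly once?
12! = 479001600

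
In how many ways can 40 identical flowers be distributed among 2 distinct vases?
C(40+2-1, 2-1) = C(41, 1) = 41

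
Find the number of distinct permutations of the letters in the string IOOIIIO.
7! / (3! × 4!) = 35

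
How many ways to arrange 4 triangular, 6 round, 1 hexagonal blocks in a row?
11! / (4! × 6! × 1!) = 2310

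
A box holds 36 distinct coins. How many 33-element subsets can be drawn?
C(36,33) = 36!/(33!×3!) = 7140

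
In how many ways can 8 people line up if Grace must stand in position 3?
Fix one position: (8-1)! = 5040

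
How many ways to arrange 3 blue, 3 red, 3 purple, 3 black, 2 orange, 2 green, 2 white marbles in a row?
18! / (3! × 3! × 3! × 3! × 2! × 2! × 2!) = 617512896000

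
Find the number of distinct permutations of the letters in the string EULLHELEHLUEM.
13! / (2! × 4! × 2! × 1! × 4!) = 2702700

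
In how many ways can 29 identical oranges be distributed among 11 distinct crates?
C(29+11-1, 11-1) = C(39, 10) = 635745396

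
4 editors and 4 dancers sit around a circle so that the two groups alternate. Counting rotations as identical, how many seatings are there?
Fix one of the editors: (4-1)! ways for the remaining editors, × 4! ways for the dancers = 6 × 24 = 144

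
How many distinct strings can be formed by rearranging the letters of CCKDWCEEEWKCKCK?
15! / (5! × 3! × 4! × 2! × 1!) = 37837800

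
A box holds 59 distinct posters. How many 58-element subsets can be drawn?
C(59,58) = 59!/(58!×1!) = 59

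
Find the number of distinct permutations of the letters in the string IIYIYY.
6! / (3! × 3!) = 20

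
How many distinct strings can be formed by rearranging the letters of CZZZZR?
6! / (4! × 1! × 1!) = 30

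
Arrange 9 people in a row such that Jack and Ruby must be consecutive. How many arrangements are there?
Treat the 2 as one block: (9-2+1)! × 2! = 40320 × 2 = 80640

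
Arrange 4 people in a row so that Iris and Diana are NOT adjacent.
Total - adjacent = 4! - (4-1)!×2 = 24 - 12 = 12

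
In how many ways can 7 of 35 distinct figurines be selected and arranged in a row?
P(35,7) = 35!/(35-7)! = 33891580800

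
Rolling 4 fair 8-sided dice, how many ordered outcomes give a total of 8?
Coefficient of x^8 in (x + x² + ... + x^8)^4. By inclusion-exclusion on dice exceeding 8: Σ_j (-1)^j C(4,j)·C(8-1-8j, 3) = C(4,0)·C(7,3) = 1·35 = 35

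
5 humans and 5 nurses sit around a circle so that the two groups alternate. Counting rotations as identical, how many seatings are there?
Fix one of the humans: (5-1)! ways for the remaining humans, × 5! ways for the nurses = 24 × 120 = 2880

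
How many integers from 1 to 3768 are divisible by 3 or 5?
⌊3768/3⌋ + ⌊3768/5⌋ - ⌊3768/15⌋ = 1256 + 753 - 251 = 1758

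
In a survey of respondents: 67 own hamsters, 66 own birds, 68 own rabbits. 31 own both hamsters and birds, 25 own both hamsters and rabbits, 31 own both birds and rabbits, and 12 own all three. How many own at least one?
|A∪B∪C| = 67+66+68-31-25-31+12 = 126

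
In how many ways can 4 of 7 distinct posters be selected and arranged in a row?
P(7,4) = 7!/(7-4)! = 840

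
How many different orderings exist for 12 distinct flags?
12! = 479001600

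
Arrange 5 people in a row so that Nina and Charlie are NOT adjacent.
Total - adjacent = 5! - (5-1)!×2 = 120 - 48 = 72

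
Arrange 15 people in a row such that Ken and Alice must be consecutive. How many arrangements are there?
Treat the 2 as one block: (15-2+1)! × 2! = 87178291200 × 2 = 174356582400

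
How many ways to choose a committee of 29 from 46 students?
C(46,29) = 46!/(29!×17!) = 1749695026860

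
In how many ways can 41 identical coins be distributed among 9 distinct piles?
C(41+9-1, 9-1) = C(49, 8) = 450978066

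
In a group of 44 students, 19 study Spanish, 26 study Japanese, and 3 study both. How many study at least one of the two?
|A∪B| = |A| + |B| - |A∩B| = 19 + 26 - 3 = 42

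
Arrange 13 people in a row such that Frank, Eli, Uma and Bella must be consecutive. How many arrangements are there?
Treat the 4 as one block: (13-4+1)! × 4! = 3628800 × 24 = 87091200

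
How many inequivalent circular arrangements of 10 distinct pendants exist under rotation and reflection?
(10-1)!/2 = 362880/2 = 181440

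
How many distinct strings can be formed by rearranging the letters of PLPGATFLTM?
10! / (1! × 2! × 1! × 1! × 1! × 2! × 2!) = 453600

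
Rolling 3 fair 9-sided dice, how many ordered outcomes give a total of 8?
Coefficient of x^8 in (x + x² + ... + x^9)^3. By inclusion-exclusion on dice exceeding 9: Σ_j (-1)^j C(3,j)·C(8-1-9j, 2) = C(3,0)·C(7,2) = 1·21 = 21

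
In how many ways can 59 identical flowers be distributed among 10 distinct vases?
C(59+10-1, 10-1) = C(68, 9) = 49280065120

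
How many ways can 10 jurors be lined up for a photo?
10! = 3628800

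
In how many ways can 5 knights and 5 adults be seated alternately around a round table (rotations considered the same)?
Fix one of the knights: (5-1)! ways for the remaining knights, × 5! ways for the adults = 24 × 120 = 2880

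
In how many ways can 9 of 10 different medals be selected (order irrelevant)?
C(10,9) = 10!/(9!×1!) = 10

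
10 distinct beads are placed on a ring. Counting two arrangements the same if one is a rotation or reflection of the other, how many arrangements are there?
(10-1)!/2 = 362880/2 = 181440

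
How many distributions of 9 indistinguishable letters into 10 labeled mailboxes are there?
C(9+10-1, 10-1) = C(18, 9) = 48620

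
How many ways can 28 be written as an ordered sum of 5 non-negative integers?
C(28+5-1, 5-1) = C(32, 4) = 35960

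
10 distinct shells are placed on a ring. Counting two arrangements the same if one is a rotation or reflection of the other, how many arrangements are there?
(10-1)!/2 = 362880/2 = 181440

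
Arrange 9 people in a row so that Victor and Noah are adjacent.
Treat as block: (9-1)! × 2! = 40320 × 2 = 80640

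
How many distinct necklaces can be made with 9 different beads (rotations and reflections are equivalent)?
(9-1)!/2 = 40320/2 = 20160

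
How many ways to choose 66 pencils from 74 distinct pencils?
C(74,66) = 74!/(66!×8!) = 15071474661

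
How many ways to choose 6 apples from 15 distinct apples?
C(15,6) = 15!/(6!×9!) = 5005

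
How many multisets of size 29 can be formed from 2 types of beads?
C(29+2-1, 2-1) = C(30, 1) = 30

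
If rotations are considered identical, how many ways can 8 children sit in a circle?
Circular: fix one position, arrange the rest. (8-1)! = 5040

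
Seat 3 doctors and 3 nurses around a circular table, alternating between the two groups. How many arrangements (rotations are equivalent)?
Fix one of the doctors: (3-1)! ways for the remaining doctors, × 3! ways for the nurses = 2 × 6 = 12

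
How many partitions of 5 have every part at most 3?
Let r_j(i) = number of partitions of i into parts ≤ j, for i = 0..5. r_1(i) = 1 for all i; r_j(i) = r_{j-1}(i) + r_j(i-j). Rows j = 2..3: ≤2: 1 1 2 2 3 3; ≤3: 1 1 2 3 4 5. r_3(5) = 5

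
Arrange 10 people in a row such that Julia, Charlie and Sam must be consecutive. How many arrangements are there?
Treat the 3 as one block: (10-3+1)! × 3! = 40320 × 6 = 241920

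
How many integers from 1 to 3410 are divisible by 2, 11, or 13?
⌊3410/2⌋+⌊3410/11⌋+⌊3410/13⌋ - ⌊3410/22⌋-⌊3410/26⌋-⌊3410/143⌋ + ⌊3410/286⌋ = 1705+310+262 - 155-131-23 + 11 = 1979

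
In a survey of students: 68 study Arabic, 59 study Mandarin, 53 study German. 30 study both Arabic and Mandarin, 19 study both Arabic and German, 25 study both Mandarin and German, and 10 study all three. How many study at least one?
|A∪B∪C| = 68+59+53-30-19-25+10 = 116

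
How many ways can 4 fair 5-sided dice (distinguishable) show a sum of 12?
Coefficient of x^12 in (x + x² + ... + x^5)^4. By inclusion-exclusion on dice exceeding 5: Σ_j (-1)^j C(4,j)·C(12-1-5j, 3) = C(4,0)·C(11,3) - C(4,1)·C(6,3) = 1·165 - 4·20 = 85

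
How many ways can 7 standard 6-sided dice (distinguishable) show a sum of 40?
Coefficient of x^40 in (x + x² + ... + x^6)^7. By inclusion-exclusion on dice exceeding 6: Σ_j (-1)^j C(7,j)·C(40-1-6j, 6) = C(7,0)·C(39,6) - C(7,1)·C(33,6) + C(7,2)·C(27,6) - C(7,3)·C(21,6) + C(7,4)·C(15,6) - C(7,5)·C(9,6) = 1·3262623 - 7·1107568 + 21·296010 - 35·54264 + 35·5005 - 21·84 = 28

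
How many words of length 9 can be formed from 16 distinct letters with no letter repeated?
P(16,9) = 16!/(16-9)! = 4151347200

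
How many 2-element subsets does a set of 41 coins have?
C(41,2) = 41!/(2!×39!) = 820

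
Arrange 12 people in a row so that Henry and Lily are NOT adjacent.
Total - adjacent = 12! - (12-1)!×2 = 479001600 - 79833600 = 399168000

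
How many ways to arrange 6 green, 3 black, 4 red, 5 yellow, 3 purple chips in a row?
21! / (6! × 3! × 4! × 5! × 3!) = 684410126400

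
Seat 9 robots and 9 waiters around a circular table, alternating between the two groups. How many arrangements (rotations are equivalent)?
Fix one of the robots: (9-1)! ways for the remaining robots, × 9! ways for the waiters = 40320 × 362880 = 14631321600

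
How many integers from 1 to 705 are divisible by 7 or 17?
⌊705/7⌋ + ⌊705/17⌋ - ⌊705/119⌋ = 100 + 41 - 5 = 136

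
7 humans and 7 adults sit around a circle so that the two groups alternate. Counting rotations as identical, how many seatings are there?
Fix one of the humans: (7-1)! ways for the remaining humans, × 7! ways for the adults = 720 × 5040 = 3628800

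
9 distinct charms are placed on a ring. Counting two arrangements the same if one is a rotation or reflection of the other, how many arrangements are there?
(9-1)!/2 = 40320/2 = 20160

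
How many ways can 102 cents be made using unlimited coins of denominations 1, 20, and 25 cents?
Coefficient of x^102 in 1/(1-x^1) · 1/(1-x^20) · 1/(1-x^25). Case on j = number of 25-cent coins (j = 0..4); remainder r = 102 - 25j is made from {1,20} in ⌊r/20⌋+1 ways. r = 102, 77, 52, 27, 2 → 6 + 4 + 3 + 2 + 1 = 16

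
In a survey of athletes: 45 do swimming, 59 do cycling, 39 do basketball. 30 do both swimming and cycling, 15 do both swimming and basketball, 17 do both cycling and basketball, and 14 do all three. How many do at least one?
|A∪B∪C| = 45+59+39-30-15-17+14 = 95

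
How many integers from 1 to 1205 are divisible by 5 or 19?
⌊1205/5⌋ + ⌊1205/19⌋ - ⌊1205/95⌋ = 241 + 63 - 12 = 292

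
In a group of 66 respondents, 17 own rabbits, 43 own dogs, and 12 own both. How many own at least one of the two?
|A∪B| = |A| + |B| - |A∩B| = 17 + 43 - 12 = 48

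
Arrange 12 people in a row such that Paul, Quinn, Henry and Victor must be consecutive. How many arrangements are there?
Treat the 4 as one block: (12-4+1)! × 4! = 362880 × 24 = 8709120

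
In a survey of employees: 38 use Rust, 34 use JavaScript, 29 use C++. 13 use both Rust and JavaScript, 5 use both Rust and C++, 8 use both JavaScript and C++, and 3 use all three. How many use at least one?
|A∪B∪C| = 38+34+29-13-5-8+3 = 78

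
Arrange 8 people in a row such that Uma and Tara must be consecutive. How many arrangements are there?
Treat the 2 as one block: (8-2+1)! × 2! = 5040 × 2 = 10080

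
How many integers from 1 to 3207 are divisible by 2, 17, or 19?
⌊3207/2⌋+⌊3207/17⌋+⌊3207/19⌋ - ⌊3207/34⌋-⌊3207/38⌋-⌊3207/323⌋ + ⌊3207/646⌋ = 1603+188+168 - 94-84-9 + 4 = 1776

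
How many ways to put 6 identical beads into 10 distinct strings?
C(6+10-1, 10-1) = C(15, 9) = 5005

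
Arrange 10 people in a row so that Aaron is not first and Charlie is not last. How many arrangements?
By inclusion-exclusion: 10! - 2×(10-1)! + (10-2)! = 3628800 - 725760 + 40320 = 2943360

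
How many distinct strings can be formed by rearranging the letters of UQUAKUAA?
8! / (1! × 3! × 1! × 3!) = 1120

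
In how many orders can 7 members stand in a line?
7! = 5040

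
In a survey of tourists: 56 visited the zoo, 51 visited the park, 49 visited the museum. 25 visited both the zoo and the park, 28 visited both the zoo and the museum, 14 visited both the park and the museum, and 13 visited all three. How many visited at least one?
|A∪B∪C| = 56+51+49-25-28-14+13 = 102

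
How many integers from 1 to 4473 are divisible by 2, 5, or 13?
⌊4473/2⌋+⌊4473/5⌋+⌊4473/13⌋ - ⌊4473/10⌋-⌊4473/26⌋-⌊4473/65⌋ + ⌊4473/130⌋ = 2236+894+344 - 447-172-68 + 34 = 2821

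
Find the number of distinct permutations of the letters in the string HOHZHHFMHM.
10! / (2! × 1! × 5! × 1! × 1!) = 15120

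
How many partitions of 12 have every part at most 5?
Let r_j(i) = number of partitions of i into parts ≤ j, for i = 0..12. r_1(i) = 1 for all i; r_j(i) = r_{j-1}(i) + r_j(i-j). Rows j = 2..5: ≤2: 1 1 2 2 3 3 4 4 5 5 6 6 7; ≤3: 1 1 2 3 4 5 7 8 10 12 14 16 19; ≤4: 1 1 2 3 5 6 9 11 15 18 23 27 34; ≤5: 1 1 2 3 5 7 10 13 18 23 30 37 47. r_5(12) = 47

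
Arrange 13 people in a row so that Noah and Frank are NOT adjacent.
Total - adjacent = 13! - (13-1)!×2 = 6227020800 - 958003200 = 5269017600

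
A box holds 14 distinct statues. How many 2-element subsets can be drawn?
C(14,2) = 14!/(2!×12!) = 91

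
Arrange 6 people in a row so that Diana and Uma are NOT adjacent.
Total - adjacent = 6! - (6-1)!×2 = 720 - 240 = 480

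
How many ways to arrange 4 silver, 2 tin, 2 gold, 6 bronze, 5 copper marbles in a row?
19! / (4! × 2! × 2! × 6! × 5!) = 14665931280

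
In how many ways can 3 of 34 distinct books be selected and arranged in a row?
P(34,3) = 34!/(34-3)! = 35904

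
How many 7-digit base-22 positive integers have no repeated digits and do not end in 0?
Last digit: 21 nonzero choices. First digit: 20 (nonzero, ≠last). Middle 5: P(20,5) = 1860480. Total = 781401600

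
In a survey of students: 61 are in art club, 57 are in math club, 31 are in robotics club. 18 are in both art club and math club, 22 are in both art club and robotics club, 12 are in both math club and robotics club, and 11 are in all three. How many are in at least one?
|A∪B∪C| = 61+57+31-18-22-12+11 = 108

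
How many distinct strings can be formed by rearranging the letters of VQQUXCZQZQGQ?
12! / (2! × 1! × 1! × 1! × 5! × 1! × 1!) = 1995840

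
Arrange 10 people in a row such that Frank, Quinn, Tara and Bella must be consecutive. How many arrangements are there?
Treat the 4 as one block: (10-4+1)! × 4! = 5040 × 24 = 120960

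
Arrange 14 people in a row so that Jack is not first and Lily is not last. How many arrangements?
By inclusion-exclusion: 14! - 2×(14-1)! + (14-2)! = 87178291200 - 12454041600 + 479001600 = 75203251200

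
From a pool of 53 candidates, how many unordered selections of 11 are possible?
C(53,11) = 53!/(11!×42!) = 76223753060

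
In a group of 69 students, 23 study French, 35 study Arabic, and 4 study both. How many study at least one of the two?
|A∪B| = |A| + |B| - |A∩B| = 23 + 35 - 4 = 54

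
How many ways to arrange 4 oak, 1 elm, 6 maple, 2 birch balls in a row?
13! / (4! × 1! × 6! × 2!) = 180180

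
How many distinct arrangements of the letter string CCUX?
4! / (1! × 1! × 2!) = 12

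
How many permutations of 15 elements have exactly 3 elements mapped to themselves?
Choose the 3 fixed points C(15,3) = 455, derange the rest: !12 = Σ_{j=0}^{12} (-1)^j·12!/j! = 479001600 - 479001600 + 239500800 - 79833600 + 19958400 - 3991680 + 665280 - 95040 + 11880 - 1320 + 132 - 12 + 1 = 176214841. Product = 455 × 176214841 = 80177752655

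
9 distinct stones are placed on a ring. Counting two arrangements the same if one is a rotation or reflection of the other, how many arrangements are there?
(9-1)!/2 = 40320/2 = 20160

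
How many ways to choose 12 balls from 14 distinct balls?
C(14,12) = 14!/(12!×2!) = 91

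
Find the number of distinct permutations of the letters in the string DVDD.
4! / (1! × 3!) = 4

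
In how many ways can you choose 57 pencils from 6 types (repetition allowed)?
C(57+6-1, 6-1) = C(62, 5) = 6471002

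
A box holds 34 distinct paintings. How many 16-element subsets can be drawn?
C(34,16) = 34!/(16!×18!) = 2203961430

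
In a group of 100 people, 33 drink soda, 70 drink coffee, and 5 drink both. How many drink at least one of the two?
|A∪B| = |A| + |B| - |A∩B| = 33 + 70 - 5 = 98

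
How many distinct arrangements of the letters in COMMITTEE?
9! / (1! × 1! × 2! × 1! × 2! × 2!) = 45360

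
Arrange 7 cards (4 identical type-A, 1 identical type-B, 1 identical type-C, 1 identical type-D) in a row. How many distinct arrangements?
7! / (4! × 1! × 1! × 1!) = 210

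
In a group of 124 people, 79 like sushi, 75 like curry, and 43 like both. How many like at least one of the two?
|A∪B| = |A| + |B| - |A∩B| = 79 + 75 - 43 = 111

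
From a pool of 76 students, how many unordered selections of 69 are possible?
C(76,69) = 76!/(69!×7!) = 2186189400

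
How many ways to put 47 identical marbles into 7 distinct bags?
C(47+7-1, 7-1) = C(53, 6) = 22957480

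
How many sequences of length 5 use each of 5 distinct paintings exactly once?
5! = 120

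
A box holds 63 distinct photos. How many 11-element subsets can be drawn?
C(63,11) = 63!/(11!×52!) = 615790256823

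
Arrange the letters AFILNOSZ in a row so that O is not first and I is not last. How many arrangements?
By inclusion-exclusion: 8! - 2×(8-1)! + (8-2)! = 40320 - 10080 + 720 = 30960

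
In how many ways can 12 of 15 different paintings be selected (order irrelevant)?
C(15,12) = 15!/(12!×3!) = 455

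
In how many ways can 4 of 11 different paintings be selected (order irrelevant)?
C(11,4) = 11!/(4!×7!) = 330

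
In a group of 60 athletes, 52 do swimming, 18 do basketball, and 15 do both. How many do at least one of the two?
|A∪B| = |A| + |B| - |A∩B| = 52 + 18 - 15 = 55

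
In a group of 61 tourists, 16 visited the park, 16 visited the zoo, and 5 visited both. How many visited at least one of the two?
|A∪B| = |A| + |B| - |A∩B| = 16 + 16 - 5 = 27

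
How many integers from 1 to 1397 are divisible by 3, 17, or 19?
⌊1397/3⌋+⌊1397/17⌋+⌊1397/19⌋ - ⌊1397/51⌋-⌊1397/57⌋-⌊1397/323⌋ + ⌊1397/969⌋ = 465+82+73 - 27-24-4 + 1 = 566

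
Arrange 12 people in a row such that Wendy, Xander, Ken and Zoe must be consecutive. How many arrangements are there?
Treat the 4 as one block: (12-4+1)! × 4! = 362880 × 24 = 8709120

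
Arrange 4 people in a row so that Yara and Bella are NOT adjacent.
Total - adjacent = 4! - (4-1)!×2 = 24 - 12 = 12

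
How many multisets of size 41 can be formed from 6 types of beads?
C(41+6-1, 6-1) = C(46, 5) = 1370754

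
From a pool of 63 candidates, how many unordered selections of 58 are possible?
C(63,58) = 63!/(58!×5!) = 7028847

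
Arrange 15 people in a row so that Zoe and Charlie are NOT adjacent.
Total - adjacent = 15! - (15-1)!×2 = 1307674368000 - 174356582400 = 1133317785600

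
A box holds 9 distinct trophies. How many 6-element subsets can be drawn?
C(9,6) = 9!/(6!×3!) = 84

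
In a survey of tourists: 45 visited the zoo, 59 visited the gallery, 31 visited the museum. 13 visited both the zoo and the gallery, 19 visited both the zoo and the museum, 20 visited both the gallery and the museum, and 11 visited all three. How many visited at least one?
|A∪B∪C| = 45+59+31-13-19-20+11 = 94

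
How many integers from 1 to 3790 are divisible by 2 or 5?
⌊3790/2⌋ + ⌊3790/5⌋ - ⌊3790/10⌋ = 1895 + 758 - 379 = 2274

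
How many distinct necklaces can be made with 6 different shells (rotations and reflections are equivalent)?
(6-1)!/2 = 120/2 = 60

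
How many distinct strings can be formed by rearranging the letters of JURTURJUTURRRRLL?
16! / (4! × 6! × 2! × 2! × 2!) = 151351200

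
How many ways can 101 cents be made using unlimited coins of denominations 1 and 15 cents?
Coefficient of x^101 in 1/(1-x^1) · 1/(1-x^15). Use j coins of 15 for j = 0..⌊101/15⌋ = 6, the rest in 1s: 6 + 1 = 7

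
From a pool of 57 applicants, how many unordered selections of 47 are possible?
C(57,47) = 57!/(47!×10!) = 43183019880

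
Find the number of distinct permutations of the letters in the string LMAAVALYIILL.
12! / (1! × 1! × 2! × 4! × 3! × 1!) = 1663200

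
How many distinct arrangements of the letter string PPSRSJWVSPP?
11! / (4! × 1! × 3! × 1! × 1! × 1!) = 277200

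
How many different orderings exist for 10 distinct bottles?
10! = 3628800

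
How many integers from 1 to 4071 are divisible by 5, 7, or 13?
⌊4071/5⌋+⌊4071/7⌋+⌊4071/13⌋ - ⌊4071/35⌋-⌊4071/65⌋-⌊4071/91⌋ + ⌊4071/455⌋ = 814+581+313 - 116-62-44 + 8 = 1494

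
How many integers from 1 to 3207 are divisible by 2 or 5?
⌊3207/2⌋ + ⌊3207/5⌋ - ⌊3207/10⌋ = 1603 + 641 - 320 = 1924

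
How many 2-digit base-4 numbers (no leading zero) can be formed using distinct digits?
First digit: 3 choices (nonzero). Then descending: 3 × 3 = 9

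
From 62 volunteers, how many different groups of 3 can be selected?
C(62,3) = 62!/(3!×59!) = 37820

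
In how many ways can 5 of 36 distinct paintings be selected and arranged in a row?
P(36,5) = 36!/(36-5)! = 45239040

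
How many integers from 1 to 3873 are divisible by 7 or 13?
⌊3873/7⌋ + ⌊3873/13⌋ - ⌊3873/91⌋ = 553 + 297 - 42 = 808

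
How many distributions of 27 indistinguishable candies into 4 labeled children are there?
C(27+4-1, 4-1) = C(30, 3) = 4060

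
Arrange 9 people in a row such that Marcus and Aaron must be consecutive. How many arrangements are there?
Treat the 2 as one block: (9-2+1)! × 2! = 40320 × 2 = 80640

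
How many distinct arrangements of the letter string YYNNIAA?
7! / (2! × 2! × 1! × 2!) = 630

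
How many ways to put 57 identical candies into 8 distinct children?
C(57+8-1, 8-1) = C(64, 7) = 621216192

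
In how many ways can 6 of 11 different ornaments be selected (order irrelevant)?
C(11,6) = 11!/(6!×5!) = 462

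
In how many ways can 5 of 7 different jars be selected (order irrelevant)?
C(7,5) = 7!/(5!×2!) = 21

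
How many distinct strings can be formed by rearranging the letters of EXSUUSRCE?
9! / (2! × 1! × 2! × 2! × 1! × 1!) = 45360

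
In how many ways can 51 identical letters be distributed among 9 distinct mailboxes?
C(51+9-1, 9-1) = C(59, 8) = 2217471399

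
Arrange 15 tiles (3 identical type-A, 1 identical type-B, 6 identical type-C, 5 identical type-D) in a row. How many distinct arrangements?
15! / (3! × 1! × 6! × 5!) = 2522520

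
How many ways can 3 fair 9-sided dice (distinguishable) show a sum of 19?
Coefficient of x^19 in (x + x² + ... + x^9)^3. By inclusion-exclusion on dice exceeding 9: Σ_j (-1)^j C(3,j)·C(19-1-9j, 2) = C(3,0)·C(18,2) - C(3,1)·C(9,2) = 1·153 - 3·36 = 45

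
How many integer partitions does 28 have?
Pentagonal recurrence p(n) = p(n-1) + p(n-2) - p(n-5) - p(n-7) + p(n-12) + p(n-15) - ... gives p(0..27) = 1, 1, 2, 3, 5, 7, 11, 15, 22, 30, 42, 56, 77, 101, 135, 176, 231, 297, 385, 490, 627, 792, 1002, 1255, 1575, 1958, 2436, 3010. p(28) = p(27) + p(26) - p(23) - p(21) + p(16) + p(13) - p(6) - p(2) = 3010 + 2436 - 1255 - 792 + 231 + 101 - 11 - 2 = 3718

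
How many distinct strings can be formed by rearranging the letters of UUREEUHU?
8! / (4! × 2! × 1! × 1!) = 840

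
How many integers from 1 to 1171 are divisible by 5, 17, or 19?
⌊1171/5⌋+⌊1171/17⌋+⌊1171/19⌋ - ⌊1171/85⌋-⌊1171/95⌋-⌊1171/323⌋ + ⌊1171/1615⌋ = 234+68+61 - 13-12-3 + 0 = 335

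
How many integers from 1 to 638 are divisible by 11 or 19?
⌊638/11⌋ + ⌊638/19⌋ - ⌊638/209⌋ = 58 + 33 - 3 = 88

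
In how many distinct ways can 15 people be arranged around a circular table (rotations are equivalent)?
Circular: fix one position, arrange the rest. (15-1)! = 87178291200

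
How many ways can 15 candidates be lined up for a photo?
15! = 1307674368000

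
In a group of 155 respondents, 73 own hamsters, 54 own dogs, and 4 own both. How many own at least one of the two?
|A∪B| = |A| + |B| - |A∩B| = 73 + 54 - 4 = 123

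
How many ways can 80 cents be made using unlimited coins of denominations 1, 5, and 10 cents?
Coefficient of x^80 in 1/(1-x^1) · 1/(1-x^5) · 1/(1-x^10). Case on j = number of 10-cent coins (j = 0..8); remainder r = 80 - 10j is made from {1,5} in ⌊r/5⌋+1 ways. r = 80, 70, 60, 50, 40, 30, 20, 10, 0 → 17 + 15 + 13 + 11 + 9 + 7 + 5 + 3 + 1 = 81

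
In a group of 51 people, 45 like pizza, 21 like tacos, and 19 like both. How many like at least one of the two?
|A∪B| = |A| + |B| - |A∩B| = 45 + 21 - 19 = 47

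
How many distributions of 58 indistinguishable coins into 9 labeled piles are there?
C(58+9-1, 9-1) = C(66, 8) = 5743572120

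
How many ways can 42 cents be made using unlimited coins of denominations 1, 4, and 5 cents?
Coefficient of x^42 in 1/(1-x^1) · 1/(1-x^4) · 1/(1-x^5). Case on j = number of 5-cent coins (j = 0..8); remainder r = 42 - 5j is made from {1,4} in ⌊r/4⌋+1 ways. r = 42, 37, 32, 27, 22, 17, 12, 7, 2 → 11 + 10 + 9 + 7 + 6 + 5 + 4 + 2 + 1 = 55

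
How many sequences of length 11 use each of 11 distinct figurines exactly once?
11! = 39916800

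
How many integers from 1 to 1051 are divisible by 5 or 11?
⌊1051/5⌋ + ⌊1051/11⌋ - ⌊1051/55⌋ = 210 + 95 - 19 = 286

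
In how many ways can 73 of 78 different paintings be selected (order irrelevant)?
C(78,73) = 78!/(73!×5!) = 21111090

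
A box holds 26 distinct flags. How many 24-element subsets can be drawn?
C(26,24) = 26!/(24!×2!) = 325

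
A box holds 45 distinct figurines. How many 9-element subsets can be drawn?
C(45,9) = 45!/(9!×36!) = 886163135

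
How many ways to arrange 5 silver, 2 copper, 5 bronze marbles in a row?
12! / (5! × 2! × 5!) = 16632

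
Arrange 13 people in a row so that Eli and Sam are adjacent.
Treat as block: (13-1)! × 2! = 479001600 × 2 = 958003200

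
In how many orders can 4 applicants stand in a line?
4! = 24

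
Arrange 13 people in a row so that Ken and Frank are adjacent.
Treat as block: (13-1)! × 2! = 479001600 × 2 = 958003200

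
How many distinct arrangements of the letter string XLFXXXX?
7! / (1! × 1! × 5!) = 42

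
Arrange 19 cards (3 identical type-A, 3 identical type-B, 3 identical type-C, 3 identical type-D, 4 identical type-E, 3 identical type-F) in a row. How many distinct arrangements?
19! / (3! × 3! × 3! × 3! × 4! × 3!) = 651819168000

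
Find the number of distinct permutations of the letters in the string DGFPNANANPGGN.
13! / (2! × 1! × 1! × 4! × 3! × 2!) = 10810800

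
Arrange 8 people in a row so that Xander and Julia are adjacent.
Treat as block: (8-1)! × 2! = 5040 × 2 = 10080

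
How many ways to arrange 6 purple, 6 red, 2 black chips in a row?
14! / (6! × 6! × 2!) = 84084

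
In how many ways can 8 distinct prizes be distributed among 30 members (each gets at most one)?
P(30,8) = 30!/(30-8)! = 235989936000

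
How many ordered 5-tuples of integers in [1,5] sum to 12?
Coefficient of x^12 in (x + x² + ... + x^5)^5. By inclusion-exclusion on dice exceeding 5: Σ_j (-1)^j C(5,j)·C(12-1-5j, 4) = C(5,0)·C(11,4) - C(5,1)·C(6,4) = 1·330 - 5·15 = 255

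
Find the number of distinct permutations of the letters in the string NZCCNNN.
7! / (1! × 2! × 4!) = 105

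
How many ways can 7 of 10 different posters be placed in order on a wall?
P(10,7) = 10!/(10-7)! = 604800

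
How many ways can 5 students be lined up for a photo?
5! = 120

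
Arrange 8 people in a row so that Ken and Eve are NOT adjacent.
Total - adjacent = 8! - (8-1)!×2 = 40320 - 10080 = 30240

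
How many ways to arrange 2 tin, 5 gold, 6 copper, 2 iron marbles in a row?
15! / (2! × 5! × 6! × 2!) = 3783780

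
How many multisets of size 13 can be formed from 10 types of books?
C(13+10-1, 10-1) = C(22, 9) = 497420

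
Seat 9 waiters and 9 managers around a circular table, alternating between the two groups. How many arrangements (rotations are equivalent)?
Fix one of the waiters: (9-1)! ways for the remaining waiters, × 9! ways for the managers = 40320 × 362880 = 14631321600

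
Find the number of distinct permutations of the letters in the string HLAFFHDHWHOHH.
13! / (1! × 1! × 1! × 1! × 6! × 2! × 1!) = 4324320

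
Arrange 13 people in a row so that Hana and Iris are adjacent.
Treat as block: (13-1)! × 2! = 479001600 × 2 = 958003200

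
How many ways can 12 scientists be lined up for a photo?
12! = 479001600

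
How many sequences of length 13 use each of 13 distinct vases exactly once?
13! = 6227020800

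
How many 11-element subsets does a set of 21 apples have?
C(21,11) = 21!/(11!×10!) = 352716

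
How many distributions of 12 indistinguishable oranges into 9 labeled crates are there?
C(12+9-1, 9-1) = C(20, 8) = 125970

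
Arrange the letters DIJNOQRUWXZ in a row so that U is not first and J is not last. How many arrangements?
By inclusion-exclusion: 11! - 2×(11-1)! + (11-2)! = 39916800 - 7257600 + 362880 = 33022080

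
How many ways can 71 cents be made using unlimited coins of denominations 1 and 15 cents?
Coefficient of x^71 in 1/(1-x^1) · 1/(1-x^15). Use j coins of 15 for j = 0..⌊71/15⌋ = 4, the rest in 1s: 4 + 1 = 5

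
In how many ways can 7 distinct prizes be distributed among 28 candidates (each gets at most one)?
P(28,7) = 28!/(28-7)! = 5967561600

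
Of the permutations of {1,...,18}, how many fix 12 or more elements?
Exactly j fixed points: C(18,j)·!(18-j); sum over j ≥ 12 (derangement numbers via !m = (m-1)·(!(m-1) + !(m-2)): !0..!6 = 1, 0, 1, 2, 9, 44, 265). Σ_{j=12}^{18} C(18,j)·!(18-j) = C(18,12)·!6 + C(18,13)·!5 + C(18,14)·!4 + C(18,15)·!3 + C(18,16)·!2 + C(18,17)·!1 + C(18,18)·!0 = 18564·265 + 8568·44 + 3060·9 + 816·2 + 153·1 + 18·0 + 1·1 = 5325778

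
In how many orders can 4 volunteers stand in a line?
4! = 24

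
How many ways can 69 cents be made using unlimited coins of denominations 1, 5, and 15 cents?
Coefficient of x^69 in 1/(1-x^1) · 1/(1-x^5) · 1/(1-x^15). Case on j = number of 15-cent coins (j = 0..4); remainder r = 69 - 15j is made from {1,5} in ⌊r/5⌋+1 ways. r = 69, 54, 39, 24, 9 → 14 + 11 + 8 + 5 + 2 = 40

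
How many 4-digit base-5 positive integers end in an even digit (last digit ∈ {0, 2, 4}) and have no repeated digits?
Last∈{0,2,4}. Last=0: 24. Last nonzero: 2×3×P(3,2) = 36. Total = 60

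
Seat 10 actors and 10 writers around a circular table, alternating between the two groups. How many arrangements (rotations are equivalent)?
Fix one of the actors: (10-1)! ways for the remaining actors, × 10! ways for the writers = 362880 × 3628800 = 1316818944000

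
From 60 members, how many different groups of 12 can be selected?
C(60,12) = 60!/(12!×48!) = 1399358844975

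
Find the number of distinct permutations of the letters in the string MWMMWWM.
7! / (4! × 3!) = 35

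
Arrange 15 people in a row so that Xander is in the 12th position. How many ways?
Fix one position: (15-1)! = 87178291200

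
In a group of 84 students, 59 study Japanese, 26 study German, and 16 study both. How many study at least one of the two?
|A∪B| = |A| + |B| - |A∩B| = 59 + 26 - 16 = 69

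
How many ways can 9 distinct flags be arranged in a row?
9! = 362880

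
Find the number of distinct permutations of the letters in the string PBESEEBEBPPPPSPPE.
17! / (2! × 3! × 7! × 5!) = 49008960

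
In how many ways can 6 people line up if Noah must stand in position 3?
Fix one position: (6-1)! = 120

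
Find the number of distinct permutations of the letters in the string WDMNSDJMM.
9! / (2! × 1! × 1! × 1! × 1! × 3!) = 30240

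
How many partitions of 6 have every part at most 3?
Let r_j(i) = number of partitions of i into parts ≤ j, for i = 0..6. r_1(i) = 1 for all i; r_j(i) = r_{j-1}(i) + r_j(i-j). Rows j = 2..3: ≤2: 1 1 2 2 3 3 4; ≤3: 1 1 2 3 4 5 7. r_3(6) = 7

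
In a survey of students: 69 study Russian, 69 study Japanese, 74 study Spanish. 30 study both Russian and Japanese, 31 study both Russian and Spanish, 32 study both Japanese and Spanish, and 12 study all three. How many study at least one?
|A∪B∪C| = 69+69+74-30-31-32+12 = 131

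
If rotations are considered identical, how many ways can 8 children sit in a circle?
Circular: fix one position, arrange the rest. (8-1)! = 5040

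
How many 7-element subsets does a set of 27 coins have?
C(27,7) = 27!/(7!×20!) = 888030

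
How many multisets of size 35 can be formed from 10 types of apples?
C(35+10-1, 10-1) = C(44, 9) = 708930508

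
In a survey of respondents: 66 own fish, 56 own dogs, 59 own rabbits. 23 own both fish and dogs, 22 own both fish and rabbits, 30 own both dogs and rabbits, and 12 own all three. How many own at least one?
|A∪B∪C| = 66+56+59-23-22-30+12 = 118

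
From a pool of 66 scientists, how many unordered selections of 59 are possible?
C(66,59) = 66!/(59!×7!) = 778789440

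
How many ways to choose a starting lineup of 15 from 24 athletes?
C(24,15) = 24!/(15!×9!) = 1307504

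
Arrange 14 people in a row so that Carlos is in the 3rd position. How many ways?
Fix one position: (14-1)! = 6227020800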